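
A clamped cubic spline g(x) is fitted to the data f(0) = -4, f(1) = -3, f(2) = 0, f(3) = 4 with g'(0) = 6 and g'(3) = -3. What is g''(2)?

With σ_i denoting the second derivative at x_i, h_i = 1, 1, 1, and Δ_i = (y_(i+1) − y_i)/h_i = 1, 3, 4:
  1·σ_0 + 4·σ_1 + 1·σ_2 = 6(Δ_1 - Δ_0) = 12
  1·σ_1 + 4·σ_2 + 1·σ_3 = 6(Δ_2 - Δ_1) = 6
Clamped end conditions give two more equations: 2h_0·σ_0 + h_0·σ_1 = 6(Δ_0 - g'(0)) = -30 and h_2·σ_2 + 2h_2·σ_3 = 6(g'(3) - Δ_2) = -42.
Solving the tridiagonal system: σ_0 = -18, σ_1 = 6, σ_2 = 6, σ_3 = -24.

6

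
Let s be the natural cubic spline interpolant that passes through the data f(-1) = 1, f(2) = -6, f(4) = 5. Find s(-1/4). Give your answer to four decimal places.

Put m_i = s'' at the i-th knot. Here h = (3, 2) and Δ = (-7/3, 11/2), so the interior equations h_(i-1)·m_(i-1) + 2(h_(i-1)+h_i)·m_i + h_i·m_(i+1) = 6(Δ_i − Δ_(i-1)) read
  3·m_0 + 10·m_1 + 2·m_2 = 6(Δ_1 - Δ_0) = 47
Natural end conditions: m_0 = m_2 = 0.
Hence m_0 = 0, m_1 = 47/10, m_2 = 0.
On [-1, 2], s(t) = 1 - 281/60·(t + 1) + 0·(t + 1)² + 47/180·(t + 1)³.
With (t + 1) = 3/4: s(-1/4) = -615/256.

-2.4023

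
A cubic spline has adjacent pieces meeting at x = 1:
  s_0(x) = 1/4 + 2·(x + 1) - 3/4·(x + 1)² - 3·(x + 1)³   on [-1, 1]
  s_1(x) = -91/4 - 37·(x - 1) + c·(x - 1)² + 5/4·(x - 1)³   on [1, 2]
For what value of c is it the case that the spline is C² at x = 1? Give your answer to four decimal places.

s_0''(x) = -3/2 - 18·(x + 1), so s_0''(1) = -75/2. On the right, s_1''(1) = 2c, so c = -75/4.

-18.7500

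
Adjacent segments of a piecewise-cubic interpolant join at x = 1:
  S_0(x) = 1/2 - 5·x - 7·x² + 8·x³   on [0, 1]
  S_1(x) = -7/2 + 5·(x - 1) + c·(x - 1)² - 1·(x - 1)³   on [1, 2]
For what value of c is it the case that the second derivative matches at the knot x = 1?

S_0''(x) = -14 + 48·x, so S_0''(1) = 34. On the right, S_1''(1) = 2c, so c = 17.

17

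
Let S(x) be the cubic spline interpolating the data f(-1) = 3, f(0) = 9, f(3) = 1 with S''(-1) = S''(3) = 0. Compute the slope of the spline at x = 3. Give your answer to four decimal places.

-5.9167

Put σ_i = S'' at the i-th knot. Here h = (1, 3) and Δ = (6, -8/3), so the interior equations h_(i-1)·σ_(i-1) + 2(h_(i-1)+h_i)·σ_i + h_i·σ_(i+1) = 6(Δ_i − Δ_(i-1)) read
  1·σ_0 + 8·σ_1 + 3·σ_2 = 6(Δ_1 - Δ_0) = -52
Natural end conditions: σ_0 = σ_2 = 0.
Solving: σ_0 = 0, σ_1 = -13/2, σ_2 = 0.
On [0, 3], S'(x) = b_1 + 2c_1·x + 3d_1·x² with b_1 = Δ_1 - h_1(2σ_1 + σ_2)/6 = 23/6, c_1 = σ_1/2 = -13/4, d_1 = (σ_2 - σ_1)/(6h_1) = 13/36. So S'(3) = -71/12.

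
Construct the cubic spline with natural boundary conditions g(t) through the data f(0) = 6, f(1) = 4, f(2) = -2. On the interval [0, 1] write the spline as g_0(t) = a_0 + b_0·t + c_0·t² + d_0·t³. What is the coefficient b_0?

With m_i denoting the second derivative at x_i, h_i = 1, 1, and Δ_i = (y_(i+1) − y_i)/h_i = -2, -6:
  1·m_0 + 4·m_1 + 1·m_2 = 6(Δ_1 - Δ_0) = -24
Natural end conditions: m_0 = m_2 = 0.
Hence m_0 = 0, m_1 = -6, m_2 = 0.
On [0, 1], with g_0(t) = a_0 + b_0·t + c_0·t² + d_0·t³: c_0 = m_0/2 = 0, d_0 = (m_1 - m_0)/(6h_0) = -1, b_0 = Δ_0 - h_0(2m_0 + m_1)/6 = -1.

-1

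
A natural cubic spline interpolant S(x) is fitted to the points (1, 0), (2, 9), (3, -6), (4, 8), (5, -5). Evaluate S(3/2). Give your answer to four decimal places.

Put M_i = S'' at the i-th knot. Here h = (1, 1, 1, 1) and Δ = (9, -15, 14, -13), so the interior equations h_(i-1)·M_(i-1) + 2(h_(i-1)+h_i)·M_i + h_i·M_(i+1) = 6(Δ_i − Δ_(i-1)) read
  1·M_0 + 4·M_1 + 1·M_2 = 6(Δ_1 - Δ_0) = -144
  1·M_1 + 4·M_2 + 1·M_3 = 6(Δ_2 - Δ_1) = 174
  1·M_2 + 4·M_3 + 1·M_4 = 6(Δ_3 - Δ_2) = -162
Natural end conditions: M_0 = M_4 = 0.
Solving the tridiagonal system: M_0 = 0, M_1 = -1509/28, M_2 = 501/7, M_3 = -1635/28, M_4 = 0.
On [1, 2], S(x) = 0 + 1007/56·(x - 1) + 0·(x - 1)² - 503/56·(x - 1)³.
With (x - 1) = 1/2: S(3/2) = 3525/448.

7.8683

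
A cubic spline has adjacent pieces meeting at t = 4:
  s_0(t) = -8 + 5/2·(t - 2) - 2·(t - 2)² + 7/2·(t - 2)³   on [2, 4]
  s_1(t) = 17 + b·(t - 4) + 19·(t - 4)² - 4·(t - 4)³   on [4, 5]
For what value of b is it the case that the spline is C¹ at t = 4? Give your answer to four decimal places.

36.5000

s_0'(t) = 5/2 - 4·(t - 2) + 21/2·(t - 2)², so s_0'(4) = 73/2. On the right, s_1'(4) = b, so b = 73/2.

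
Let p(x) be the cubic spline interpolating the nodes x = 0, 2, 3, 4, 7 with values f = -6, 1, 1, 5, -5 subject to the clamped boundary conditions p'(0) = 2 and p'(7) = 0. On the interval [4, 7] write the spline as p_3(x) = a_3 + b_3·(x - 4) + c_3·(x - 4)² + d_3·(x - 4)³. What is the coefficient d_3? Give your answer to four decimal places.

With M_i denoting the second derivative at x_i, h_i = 2, 1, 1, 3, and Δ_i = (y_(i+1) − y_i)/h_i = 7/2, 0, 4, -10/3:
  2·M_0 + 6·M_1 + 1·M_2 = 6(Δ_1 - Δ_0) = -21
  1·M_1 + 4·M_2 + 1·M_3 = 6(Δ_2 - Δ_1) = 24
  1·M_2 + 8·M_3 + 3·M_4 = 6(Δ_3 - Δ_2) = -44
Clamped end conditions give two more equations: 2h_0·M_0 + h_0·M_1 = 6(Δ_0 - p'(0)) = 9 and h_3·M_3 + 2h_3·M_4 = 6(p'(7) - Δ_3) = 20.
Solving the tridiagonal system: M_0 = 1841/316, M_1 = -565/79, M_2 = 1621/158, M_3 = -781/79, M_4 = 3923/474.
On [4, 7], with p_3(x) = a_3 + b_3·(x - 4) + c_3·(x - 4)² + d_3·(x - 4)³: c_3 = M_3/2 = -781/158, d_3 = (M_4 - M_3)/(6h_3) = 8609/8532, b_3 = Δ_3 - h_3(2M_3 + M_4)/6 = 763/316.

1.0090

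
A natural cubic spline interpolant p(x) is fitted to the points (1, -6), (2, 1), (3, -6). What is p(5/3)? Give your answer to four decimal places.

-0.0370

Let m_i = p''(x_i). Step sizes h_i = 1, 1; slopes of the chords Δ_i = (y_(i+1) - y_i)/h_i = 7, -7.
  1·m_0 + 4·m_1 + 1·m_2 = 6(Δ_1 - Δ_0) = -84
Natural end conditions: m_0 = m_2 = 0.
Solving the tridiagonal system: m_0 = 0, m_1 = -21, m_2 = 0.
On [1, 2], p(x) = -6 + 21/2·(x - 1) + 0·(x - 1)² - 7/2·(x - 1)³.
With (x - 1) = 2/3: p(5/3) = -1/27.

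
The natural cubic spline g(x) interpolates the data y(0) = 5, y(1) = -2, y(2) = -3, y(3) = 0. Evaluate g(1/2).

1

Write σ_i for g''(x_i). With h_i = 1, 1, 1 and divided differences Δ_i = -7, -1, 3, the continuity of g' gives the tridiagonal system
  1·σ_0 + 4·σ_1 + 1·σ_2 = 6(Δ_1 - Δ_0) = 36
  1·σ_1 + 4·σ_2 + 1·σ_3 = 6(Δ_2 - Δ_1) = 24
Natural end conditions: σ_0 = σ_3 = 0.
Forward elimination and back-substitution give σ_0 = 0, σ_1 = 8, σ_2 = 4, σ_3 = 0.
On [0, 1], g(x) = 5 - 25/3·x + 0·x² + 4/3·x³.
With x = 1/2: g(1/2) = 1.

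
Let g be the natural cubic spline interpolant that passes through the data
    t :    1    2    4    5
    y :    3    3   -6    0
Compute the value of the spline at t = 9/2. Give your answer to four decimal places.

-3.8438

With σ_i denoting the second derivative at x_i, h_i = 1, 2, 1, and Δ_i = (y_(i+1) − y_i)/h_i = 0, -9/2, 6:
  1·σ_0 + 6·σ_1 + 2·σ_2 = 6(Δ_1 - Δ_0) = -27
  2·σ_1 + 6·σ_2 + 1·σ_3 = 6(Δ_2 - Δ_1) = 63
Natural end conditions: σ_0 = σ_3 = 0.
Solving: σ_0 = 0, σ_1 = -9, σ_2 = 27/2, σ_3 = 0.
On [4, 5], g(t) = -6 + 3/2·(t - 4) + 27/4·(t - 4)² - 9/4·(t - 4)³.
With (t - 4) = 1/2: g(9/2) = -123/32.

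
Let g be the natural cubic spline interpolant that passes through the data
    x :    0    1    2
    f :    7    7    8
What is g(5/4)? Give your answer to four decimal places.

Let M_i = g''(x_i). Step sizes h_i = 1, 1; slopes of the chords Δ_i = (y_(i+1) - y_i)/h_i = 0, 1.
  1·M_0 + 4·M_1 + 1·M_2 = 6(Δ_1 - Δ_0) = 6
Natural end conditions: M_0 = M_2 = 0.
Forward elimination and back-substitution give M_0 = 0, M_1 = 3/2, M_2 = 0.
On [1, 2], g(x) = 7 + 1/2·(x - 1) + 3/4·(x - 1)² - 1/4·(x - 1)³.
With (x - 1) = 1/4: g(5/4) = 1835/256.

7.1680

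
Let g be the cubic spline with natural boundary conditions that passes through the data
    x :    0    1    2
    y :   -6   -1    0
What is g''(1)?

-6

With M_i denoting the second derivative at x_i, h_i = 1, 1, and Δ_i = (y_(i+1) − y_i)/h_i = 5, 1:
  1·M_0 + 4·M_1 + 1·M_2 = 6(Δ_1 - Δ_0) = -24
Natural end conditions: M_0 = M_2 = 0.
Solving: M_0 = 0, M_1 = -6, M_2 = 0.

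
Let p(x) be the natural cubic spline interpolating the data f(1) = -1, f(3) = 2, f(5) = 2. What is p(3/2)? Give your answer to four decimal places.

With σ_i denoting the second derivative at x_i, h_i = 2, 2, and Δ_i = (y_(i+1) − y_i)/h_i = 3/2, 0:
  2·σ_0 + 8·σ_1 + 2·σ_2 = 6(Δ_1 - Δ_0) = -9
Natural end conditions: σ_0 = σ_2 = 0.
Solving: σ_0 = 0, σ_1 = -9/8, σ_2 = 0.
On [1, 3], p(x) = -1 + 15/8·(x - 1) + 0·(x - 1)² - 3/32·(x - 1)³.
With (x - 1) = 1/2: p(3/2) = -19/256.

-0.0742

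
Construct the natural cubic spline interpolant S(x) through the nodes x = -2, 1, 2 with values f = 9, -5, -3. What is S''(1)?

5

With m_i denoting the second derivative at x_i, h_i = 3, 1, and Δ_i = (y_(i+1) − y_i)/h_i = -14/3, 2:
  3·m_0 + 8·m_1 + 1·m_2 = 6(Δ_1 - Δ_0) = 40
Natural end conditions: m_0 = m_2 = 0.
Solving: m_0 = 0, m_1 = 5, m_2 = 0.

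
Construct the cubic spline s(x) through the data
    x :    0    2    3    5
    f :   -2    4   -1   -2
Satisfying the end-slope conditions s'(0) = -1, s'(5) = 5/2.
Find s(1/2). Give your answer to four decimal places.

-1.1914

Put M_i = s'' at the i-th knot. Here h = (2, 1, 2) and Δ = (3, -5, -1/2), so the interior equations h_(i-1)·M_(i-1) + 2(h_(i-1)+h_i)·M_i + h_i·M_(i+1) = 6(Δ_i − Δ_(i-1)) read
  2·M_0 + 6·M_1 + 1·M_2 = 6(Δ_1 - Δ_0) = -48
  1·M_1 + 6·M_2 + 2·M_3 = 6(Δ_2 - Δ_1) = 27
Clamped end conditions give two more equations: 2h_0·M_0 + h_0·M_1 = 6(Δ_0 - s'(0)) = 24 and h_2·M_2 + 2h_2·M_3 = 6(s'(5) - Δ_2) = 18.
Solving the tridiagonal system: M_0 = 101/8, M_1 = -53/4, M_2 = 25/4, M_3 = 11/8.
On [0, 2], s(x) = -2 - 1·x + 101/16·x² - 69/32·x³.
With x = 1/2: s(1/2) = -305/256.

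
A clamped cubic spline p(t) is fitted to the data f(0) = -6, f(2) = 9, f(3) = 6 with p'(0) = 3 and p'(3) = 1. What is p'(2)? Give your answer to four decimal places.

-0.0833

Write m_i for p''(x_i). With h_i = 2, 1 and divided differences Δ_i = 15/2, -3, the continuity of p' gives the tridiagonal system
  2·m_0 + 6·m_1 + 1·m_2 = 6(Δ_1 - Δ_0) = -63
Clamped end conditions give two more equations: 2h_0·m_0 + h_0·m_1 = 6(Δ_0 - p'(0)) = 27 and h_1·m_1 + 2h_1·m_2 = 6(p'(3) - Δ_1) = 24.
Forward elimination and back-substitution give m_0 = 199/12, m_1 = -59/3, m_2 = 131/6.
On [2, 3], p'(t) = b_1 + 2c_1·(t - 2) + 3d_1·(t - 2)² with b_1 = Δ_1 - h_1(2m_1 + m_2)/6 = -1/12, c_1 = m_1/2 = -59/6, d_1 = (m_2 - m_1)/(6h_1) = 83/12. So p'(2) = -1/12.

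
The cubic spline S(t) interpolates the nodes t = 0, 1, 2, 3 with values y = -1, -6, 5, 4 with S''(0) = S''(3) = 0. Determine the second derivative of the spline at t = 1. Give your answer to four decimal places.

30.4000

With M_i denoting the second derivative at x_i, h_i = 1, 1, 1, and Δ_i = (y_(i+1) − y_i)/h_i = -5, 11, -1:
  1·M_0 + 4·M_1 + 1·M_2 = 6(Δ_1 - Δ_0) = 96
  1·M_1 + 4·M_2 + 1·M_3 = 6(Δ_2 - Δ_1) = -72
Natural end conditions: M_0 = M_3 = 0.
Forward elimination and back-substitution give M_0 = 0, M_1 = 152/5, M_2 = -128/5, M_3 = 0.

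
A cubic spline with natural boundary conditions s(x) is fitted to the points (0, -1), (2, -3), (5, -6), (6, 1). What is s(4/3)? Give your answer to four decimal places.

-1.8326

With M_i denoting the second derivative at x_i, h_i = 2, 3, 1, and Δ_i = (y_(i+1) − y_i)/h_i = -1, -1, 7:
  2·M_0 + 10·M_1 + 3·M_2 = 6(Δ_1 - Δ_0) = 0
  3·M_1 + 8·M_2 + 1·M_3 = 6(Δ_2 - Δ_1) = 48
Natural end conditions: M_0 = M_3 = 0.
Solving the tridiagonal system: M_0 = 0, M_1 = -144/71, M_2 = 480/71, M_3 = 0.
On [0, 2], s(x) = -1 - 23/71·x + 0·x² - 12/71·x³.
With x = 4/3: s(4/3) = -1171/639.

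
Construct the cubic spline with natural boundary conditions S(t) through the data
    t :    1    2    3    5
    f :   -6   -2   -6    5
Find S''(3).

12

Put M_i = S'' at the i-th knot. Here h = (1, 1, 2) and Δ = (4, -4, 11/2), so the interior equations h_(i-1)·M_(i-1) + 2(h_(i-1)+h_i)·M_i + h_i·M_(i+1) = 6(Δ_i − Δ_(i-1)) read
  1·M_0 + 4·M_1 + 1·M_2 = 6(Δ_1 - Δ_0) = -48
  1·M_1 + 6·M_2 + 2·M_3 = 6(Δ_2 - Δ_1) = 57
Natural end conditions: M_0 = M_3 = 0.
Hence M_0 = 0, M_1 = -15, M_2 = 12, M_3 = 0.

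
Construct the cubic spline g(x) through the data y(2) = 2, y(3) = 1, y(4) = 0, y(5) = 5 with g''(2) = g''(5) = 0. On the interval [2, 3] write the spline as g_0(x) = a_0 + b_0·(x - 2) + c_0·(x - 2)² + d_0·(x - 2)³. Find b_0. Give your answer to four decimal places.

With M_i denoting the second derivative at x_i, h_i = 1, 1, 1, and Δ_i = (y_(i+1) − y_i)/h_i = -1, -1, 5:
  1·M_0 + 4·M_1 + 1·M_2 = 6(Δ_1 - Δ_0) = 0
  1·M_1 + 4·M_2 + 1·M_3 = 6(Δ_2 - Δ_1) = 36
Natural end conditions: M_0 = M_3 = 0.
Hence M_0 = 0, M_1 = -12/5, M_2 = 48/5, M_3 = 0.
On [2, 3], with g_0(x) = a_0 + b_0·(x - 2) + c_0·(x - 2)² + d_0·(x - 2)³: c_0 = M_0/2 = 0, d_0 = (M_1 - M_0)/(6h_0) = -2/5, b_0 = Δ_0 - h_0(2M_0 + M_1)/6 = -3/5.

-0.6000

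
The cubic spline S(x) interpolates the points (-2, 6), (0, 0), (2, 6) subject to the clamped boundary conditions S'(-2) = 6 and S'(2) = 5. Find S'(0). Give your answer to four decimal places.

-2.7500

Write σ_i for S''(x_i). With h_i = 2, 2 and divided differences Δ_i = -3, 3, the continuity of S' gives the tridiagonal system
  2·σ_0 + 8·σ_1 + 2·σ_2 = 6(Δ_1 - Δ_0) = 36
Clamped end conditions give two more equations: 2h_0·σ_0 + h_0·σ_1 = 6(Δ_0 - S'(-2)) = -54 and h_1·σ_1 + 2h_1·σ_2 = 6(S'(2) - Δ_1) = 12.
Hence σ_0 = -73/4, σ_1 = 19/2, σ_2 = -7/4.
On [0, 2], S'(x) = b_1 + 2c_1·x + 3d_1·x² with b_1 = Δ_1 - h_1(2σ_1 + σ_2)/6 = -11/4, c_1 = σ_1/2 = 19/4, d_1 = (σ_2 - σ_1)/(6h_1) = -15/16. So S'(0) = -11/4.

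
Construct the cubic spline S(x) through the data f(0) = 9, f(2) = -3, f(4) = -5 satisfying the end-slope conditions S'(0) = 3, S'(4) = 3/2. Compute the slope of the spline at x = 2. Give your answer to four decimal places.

-6.3750

Write M_i for S''(x_i). With h_i = 2, 2 and divided differences Δ_i = -6, -1, the continuity of S' gives the tridiagonal system
  2·M_0 + 8·M_1 + 2·M_2 = 6(Δ_1 - Δ_0) = 30
Clamped end conditions give two more equations: 2h_0·M_0 + h_0·M_1 = 6(Δ_0 - S'(0)) = -54 and h_1·M_1 + 2h_1·M_2 = 6(S'(4) - Δ_1) = 15.
Forward elimination and back-substitution give M_0 = -141/8, M_1 = 33/4, M_2 = -3/8.
On [2, 4], S'(x) = b_1 + 2c_1·(x - 2) + 3d_1·(x - 2)² with b_1 = Δ_1 - h_1(2M_1 + M_2)/6 = -51/8, c_1 = M_1/2 = 33/8, d_1 = (M_2 - M_1)/(6h_1) = -23/32. So S'(2) = -51/8.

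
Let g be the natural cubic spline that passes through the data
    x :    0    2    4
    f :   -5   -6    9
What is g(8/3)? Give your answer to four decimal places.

-2.4815

Let σ_i = g''(x_i). Step sizes h_i = 2, 2; slopes of the chords Δ_i = (y_(i+1) - y_i)/h_i = -1/2, 15/2.
  2·σ_0 + 8·σ_1 + 2·σ_2 = 6(Δ_1 - Δ_0) = 48
Natural end conditions: σ_0 = σ_2 = 0.
Forward elimination and back-substitution give σ_0 = 0, σ_1 = 6, σ_2 = 0.
On [2, 4], g(x) = -6 + 7/2·(x - 2) + 3·(x - 2)² - 1/2·(x - 2)³.
With (x - 2) = 2/3: g(8/3) = -67/27.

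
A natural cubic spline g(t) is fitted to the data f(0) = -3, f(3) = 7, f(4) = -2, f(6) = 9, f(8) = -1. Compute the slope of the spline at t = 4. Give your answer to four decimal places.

Put m_i = g'' at the i-th knot. Here h = (3, 1, 2, 2) and Δ = (10/3, -9, 11/2, -5), so the interior equations h_(i-1)·m_(i-1) + 2(h_(i-1)+h_i)·m_i + h_i·m_(i+1) = 6(Δ_i − Δ_(i-1)) read
  3·m_0 + 8·m_1 + 1·m_2 = 6(Δ_1 - Δ_0) = -74
  1·m_1 + 6·m_2 + 2·m_3 = 6(Δ_2 - Δ_1) = 87
  2·m_2 + 8·m_3 + 2·m_4 = 6(Δ_3 - Δ_2) = -63
Natural end conditions: m_0 = m_4 = 0.
Solving the tridiagonal system: m_0 = 0, m_1 = -2039/172, m_2 = 896/43, m_3 = -4501/344, m_4 = 0.
On [4, 6], g'(t) = b_2 + 2c_2·(t - 4) + 3d_2·(t - 4)² with b_2 = Δ_2 - h_2(2m_2 + m_3)/6 = -4159/1032, c_2 = m_2/2 = 448/43, d_2 = (m_3 - m_2)/(6h_2) = -11669/4128. So g'(4) = -4159/1032.

-4.0300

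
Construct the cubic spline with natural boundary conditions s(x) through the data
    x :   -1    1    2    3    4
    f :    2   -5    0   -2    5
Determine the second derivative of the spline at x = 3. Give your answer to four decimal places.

17.9651

Put M_i = s'' at the i-th knot. Here h = (2, 1, 1, 1) and Δ = (-7/2, 5, -2, 7), so the interior equations h_(i-1)·M_(i-1) + 2(h_(i-1)+h_i)·M_i + h_i·M_(i+1) = 6(Δ_i − Δ_(i-1)) read
  2·M_0 + 6·M_1 + 1·M_2 = 6(Δ_1 - Δ_0) = 51
  1·M_1 + 4·M_2 + 1·M_3 = 6(Δ_2 - Δ_1) = -42
  1·M_2 + 4·M_3 + 1·M_4 = 6(Δ_3 - Δ_2) = 54
Natural end conditions: M_0 = M_4 = 0.
Forward elimination and back-substitution give M_0 = 0, M_1 = 987/86, M_2 = -768/43, M_3 = 1545/86, M_4 = 0.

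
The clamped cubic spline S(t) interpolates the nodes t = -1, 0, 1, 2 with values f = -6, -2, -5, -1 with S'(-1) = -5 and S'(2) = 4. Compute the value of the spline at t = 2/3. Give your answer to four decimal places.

-3.9407

Write m_i for S''(x_i). With h_i = 1, 1, 1 and divided differences Δ_i = 4, -3, 4, the continuity of S' gives the tridiagonal system
  1·m_0 + 4·m_1 + 1·m_2 = 6(Δ_1 - Δ_0) = -42
  1·m_1 + 4·m_2 + 1·m_3 = 6(Δ_2 - Δ_1) = 42
Clamped end conditions give two more equations: 2h_0·m_0 + h_0·m_1 = 6(Δ_0 - S'(-1)) = 54 and h_2·m_2 + 2h_2·m_3 = 6(S'(2) - Δ_2) = 0.
Solving: m_0 = 198/5, m_1 = -126/5, m_2 = 96/5, m_3 = -48/5.
On [0, 1], S(t) = -2 + 11/5·t - 63/5·t² + 37/5·t³.
With t = 2/3: S(2/3) = -532/135.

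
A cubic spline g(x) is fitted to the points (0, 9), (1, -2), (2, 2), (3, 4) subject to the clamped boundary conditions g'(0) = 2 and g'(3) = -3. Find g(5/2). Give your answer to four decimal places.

4.2667

Write M_i for g''(x_i). With h_i = 1, 1, 1 and divided differences Δ_i = -11, 4, 2, the continuity of g' gives the tridiagonal system
  1·M_0 + 4·M_1 + 1·M_2 = 6(Δ_1 - Δ_0) = 90
  1·M_1 + 4·M_2 + 1·M_3 = 6(Δ_2 - Δ_1) = -12
Clamped end conditions give two more equations: 2h_0·M_0 + h_0·M_1 = 6(Δ_0 - g'(0)) = -78 and h_2·M_2 + 2h_2·M_3 = 6(g'(3) - Δ_2) = -30.
Hence M_0 = -884/15, M_1 = 598/15, M_2 = -158/15, M_3 = -146/15.
On [2, 3], g(x) = 2 + 107/15·(x - 2) - 79/15·(x - 2)² + 2/15·(x - 2)³.
With (x - 2) = 1/2: g(5/2) = 64/15.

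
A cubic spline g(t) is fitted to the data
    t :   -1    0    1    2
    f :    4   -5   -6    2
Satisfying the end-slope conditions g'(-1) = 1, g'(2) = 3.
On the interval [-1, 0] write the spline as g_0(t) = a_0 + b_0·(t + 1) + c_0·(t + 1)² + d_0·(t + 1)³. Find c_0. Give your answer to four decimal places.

-19.5333

Put M_i = g'' at the i-th knot. Here h = (1, 1, 1) and Δ = (-9, -1, 8), so the interior equations h_(i-1)·M_(i-1) + 2(h_(i-1)+h_i)·M_i + h_i·M_(i+1) = 6(Δ_i − Δ_(i-1)) read
  1·M_0 + 4·M_1 + 1·M_2 = 6(Δ_1 - Δ_0) = 48
  1·M_1 + 4·M_2 + 1·M_3 = 6(Δ_2 - Δ_1) = 54
Clamped end conditions give two more equations: 2h_0·M_0 + h_0·M_1 = 6(Δ_0 - g'(-1)) = -60 and h_2·M_2 + 2h_2·M_3 = 6(g'(2) - Δ_2) = -30.
Solving: M_0 = -586/15, M_1 = 272/15, M_2 = 218/15, M_3 = -334/15.
On [-1, 0], with g_0(t) = a_0 + b_0·(t + 1) + c_0·(t + 1)² + d_0·(t + 1)³: c_0 = M_0/2 = -293/15, d_0 = (M_1 - M_0)/(6h_0) = 143/15, b_0 = Δ_0 - h_0(2M_0 + M_1)/6 = 1.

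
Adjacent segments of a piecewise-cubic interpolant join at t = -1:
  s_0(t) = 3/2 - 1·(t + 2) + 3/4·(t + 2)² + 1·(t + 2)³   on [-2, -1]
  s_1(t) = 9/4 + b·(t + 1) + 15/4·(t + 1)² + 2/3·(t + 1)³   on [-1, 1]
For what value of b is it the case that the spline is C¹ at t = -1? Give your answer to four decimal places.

3.5000

s_0'(t) = -1 + 3/2·(t + 2) + 3·(t + 2)², so s_0'(-1) = 7/2. On the right, s_1'(-1) = b, so b = 7/2.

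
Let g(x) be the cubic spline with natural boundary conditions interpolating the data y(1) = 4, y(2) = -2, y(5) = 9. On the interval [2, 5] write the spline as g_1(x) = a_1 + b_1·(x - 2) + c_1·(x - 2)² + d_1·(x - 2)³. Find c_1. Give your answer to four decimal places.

Write M_i for g''(x_i). With h_i = 1, 3 and divided differences Δ_i = -6, 11/3, the continuity of g' gives the tridiagonal system
  1·M_0 + 8·M_1 + 3·M_2 = 6(Δ_1 - Δ_0) = 58
Natural end conditions: M_0 = M_2 = 0.
Solving the tridiagonal system: M_0 = 0, M_1 = 29/4, M_2 = 0.
On [2, 5], with g_1(x) = a_1 + b_1·(x - 2) + c_1·(x - 2)² + d_1·(x - 2)³: c_1 = M_1/2 = 29/8, d_1 = (M_2 - M_1)/(6h_1) = -29/72, b_1 = Δ_1 - h_1(2M_1 + M_2)/6 = -43/12.

3.6250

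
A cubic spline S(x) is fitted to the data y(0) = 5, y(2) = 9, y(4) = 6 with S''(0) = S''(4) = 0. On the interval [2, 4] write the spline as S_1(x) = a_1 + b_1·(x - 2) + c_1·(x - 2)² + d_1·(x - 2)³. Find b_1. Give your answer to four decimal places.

With M_i denoting the second derivative at x_i, h_i = 2, 2, and Δ_i = (y_(i+1) − y_i)/h_i = 2, -3/2:
  2·M_0 + 8·M_1 + 2·M_2 = 6(Δ_1 - Δ_0) = -21
Natural end conditions: M_0 = M_2 = 0.
Solving: M_0 = 0, M_1 = -21/8, M_2 = 0.
On [2, 4], with S_1(x) = a_1 + b_1·(x - 2) + c_1·(x - 2)² + d_1·(x - 2)³: c_1 = M_1/2 = -21/16, d_1 = (M_2 - M_1)/(6h_1) = 7/32, b_1 = Δ_1 - h_1(2M_1 + M_2)/6 = 1/4.

0.2500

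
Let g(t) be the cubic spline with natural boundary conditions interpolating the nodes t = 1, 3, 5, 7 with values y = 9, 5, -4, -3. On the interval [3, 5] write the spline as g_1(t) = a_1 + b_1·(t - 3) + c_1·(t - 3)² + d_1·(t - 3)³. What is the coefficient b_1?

-4

With M_i denoting the second derivative at x_i, h_i = 2, 2, 2, and Δ_i = (y_(i+1) − y_i)/h_i = -2, -9/2, 1/2:
  2·M_0 + 8·M_1 + 2·M_2 = 6(Δ_1 - Δ_0) = -15
  2·M_1 + 8·M_2 + 2·M_3 = 6(Δ_2 - Δ_1) = 30
Natural end conditions: M_0 = M_3 = 0.
Solving: M_0 = 0, M_1 = -3, M_2 = 9/2, M_3 = 0.
On [3, 5], with g_1(t) = a_1 + b_1·(t - 3) + c_1·(t - 3)² + d_1·(t - 3)³: c_1 = M_1/2 = -3/2, d_1 = (M_2 - M_1)/(6h_1) = 5/8, b_1 = Δ_1 - h_1(2M_1 + M_2)/6 = -4.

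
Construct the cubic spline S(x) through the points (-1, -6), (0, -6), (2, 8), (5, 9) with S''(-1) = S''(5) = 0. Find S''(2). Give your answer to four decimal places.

-5.7857

With m_i denoting the second derivative at x_i, h_i = 1, 2, 3, and Δ_i = (y_(i+1) − y_i)/h_i = 0, 7, 1/3:
  1·m_0 + 6·m_1 + 2·m_2 = 6(Δ_1 - Δ_0) = 42
  2·m_1 + 10·m_2 + 3·m_3 = 6(Δ_2 - Δ_1) = -40
Natural end conditions: m_0 = m_3 = 0.
Forward elimination and back-substitution give m_0 = 0, m_1 = 125/14, m_2 = -81/14, m_3 = 0.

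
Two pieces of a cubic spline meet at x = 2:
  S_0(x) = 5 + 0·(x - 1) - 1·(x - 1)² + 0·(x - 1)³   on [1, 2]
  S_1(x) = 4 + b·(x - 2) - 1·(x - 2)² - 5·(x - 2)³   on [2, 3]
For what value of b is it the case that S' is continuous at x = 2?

-2

S_0'(x) = 0 - 2·(x - 1) + 0·(x - 1)², so S_0'(2) = -2. On the right, S_1'(2) = b, so b = -2.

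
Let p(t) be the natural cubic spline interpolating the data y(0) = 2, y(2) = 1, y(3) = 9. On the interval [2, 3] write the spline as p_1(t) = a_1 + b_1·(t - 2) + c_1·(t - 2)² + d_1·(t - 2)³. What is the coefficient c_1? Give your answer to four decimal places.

Write m_i for p''(x_i). With h_i = 2, 1 and divided differences Δ_i = -1/2, 8, the continuity of p' gives the tridiagonal system
  2·m_0 + 6·m_1 + 1·m_2 = 6(Δ_1 - Δ_0) = 51
Natural end conditions: m_0 = m_2 = 0.
Forward elimination and back-substitution give m_0 = 0, m_1 = 17/2, m_2 = 0.
On [2, 3], with p_1(t) = a_1 + b_1·(t - 2) + c_1·(t - 2)² + d_1·(t - 2)³: c_1 = m_1/2 = 17/4, d_1 = (m_2 - m_1)/(6h_1) = -17/12, b_1 = Δ_1 - h_1(2m_1 + m_2)/6 = 31/6.

4.2500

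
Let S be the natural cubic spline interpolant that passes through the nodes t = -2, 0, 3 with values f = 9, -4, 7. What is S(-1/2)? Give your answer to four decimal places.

-2.0844

Let σ_i = S''(x_i). Step sizes h_i = 2, 3; slopes of the chords Δ_i = (y_(i+1) - y_i)/h_i = -13/2, 11/3.
  2·σ_0 + 10·σ_1 + 3·σ_2 = 6(Δ_1 - Δ_0) = 61
Natural end conditions: σ_0 = σ_2 = 0.
Solving the tridiagonal system: σ_0 = 0, σ_1 = 61/10, σ_2 = 0.
On [-2, 0], S(t) = 9 - 128/15·(t + 2) + 0·(t + 2)² + 61/120·(t + 2)³.
With (t + 2) = 3/2: S(-1/2) = -667/320.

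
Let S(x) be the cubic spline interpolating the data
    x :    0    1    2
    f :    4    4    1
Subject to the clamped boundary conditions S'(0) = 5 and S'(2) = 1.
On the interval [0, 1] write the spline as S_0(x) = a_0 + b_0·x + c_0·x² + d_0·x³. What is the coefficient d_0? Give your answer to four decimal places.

1.2500

Let M_i = S''(x_i). Step sizes h_i = 1, 1; slopes of the chords Δ_i = (y_(i+1) - y_i)/h_i = 0, -3.
  1·M_0 + 4·M_1 + 1·M_2 = 6(Δ_1 - Δ_0) = -18
Clamped end conditions give two more equations: 2h_0·M_0 + h_0·M_1 = 6(Δ_0 - S'(0)) = -30 and h_1·M_1 + 2h_1·M_2 = 6(S'(2) - Δ_1) = 24.
Forward elimination and back-substitution give M_0 = -25/2, M_1 = -5, M_2 = 29/2.
On [0, 1], with S_0(x) = a_0 + b_0·x + c_0·x² + d_0·x³: c_0 = M_0/2 = -25/4, d_0 = (M_1 - M_0)/(6h_0) = 5/4, b_0 = Δ_0 - h_0(2M_0 + M_1)/6 = 5.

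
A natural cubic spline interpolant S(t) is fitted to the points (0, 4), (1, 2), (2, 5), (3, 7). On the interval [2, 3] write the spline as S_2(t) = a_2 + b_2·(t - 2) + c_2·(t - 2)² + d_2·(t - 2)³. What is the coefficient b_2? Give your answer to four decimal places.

Put M_i = S'' at the i-th knot. Here h = (1, 1, 1) and Δ = (-2, 3, 2), so the interior equations h_(i-1)·M_(i-1) + 2(h_(i-1)+h_i)·M_i + h_i·M_(i+1) = 6(Δ_i − Δ_(i-1)) read
  1·M_0 + 4·M_1 + 1·M_2 = 6(Δ_1 - Δ_0) = 30
  1·M_1 + 4·M_2 + 1·M_3 = 6(Δ_2 - Δ_1) = -6
Natural end conditions: M_0 = M_3 = 0.
Solving: M_0 = 0, M_1 = 42/5, M_2 = -18/5, M_3 = 0.
On [2, 3], with S_2(t) = a_2 + b_2·(t - 2) + c_2·(t - 2)² + d_2·(t - 2)³: c_2 = M_2/2 = -9/5, d_2 = (M_3 - M_2)/(6h_2) = 3/5, b_2 = Δ_2 - h_2(2M_2 + M_3)/6 = 16/5.

3.2000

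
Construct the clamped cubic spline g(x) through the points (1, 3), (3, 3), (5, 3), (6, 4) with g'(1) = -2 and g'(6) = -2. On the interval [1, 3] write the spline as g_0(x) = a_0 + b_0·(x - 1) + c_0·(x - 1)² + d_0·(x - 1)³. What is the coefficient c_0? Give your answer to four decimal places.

Put m_i = g'' at the i-th knot. Here h = (2, 2, 1) and Δ = (0, 0, 1), so the interior equations h_(i-1)·m_(i-1) + 2(h_(i-1)+h_i)·m_i + h_i·m_(i+1) = 6(Δ_i − Δ_(i-1)) read
  2·m_0 + 8·m_1 + 2·m_2 = 6(Δ_1 - Δ_0) = 0
  2·m_1 + 6·m_2 + 1·m_3 = 6(Δ_2 - Δ_1) = 6
Clamped end conditions give two more equations: 2h_0·m_0 + h_0·m_1 = 6(Δ_0 - g'(1)) = 12 and h_2·m_2 + 2h_2·m_3 = 6(g'(6) - Δ_2) = -18.
Solving: m_0 = 90/23, m_1 = -42/23, m_2 = 78/23, m_3 = -246/23.
On [1, 3], with g_0(x) = a_0 + b_0·(x - 1) + c_0·(x - 1)² + d_0·(x - 1)³: c_0 = m_0/2 = 45/23, d_0 = (m_1 - m_0)/(6h_0) = -11/23, b_0 = Δ_0 - h_0(2m_0 + m_1)/6 = -2.

1.9565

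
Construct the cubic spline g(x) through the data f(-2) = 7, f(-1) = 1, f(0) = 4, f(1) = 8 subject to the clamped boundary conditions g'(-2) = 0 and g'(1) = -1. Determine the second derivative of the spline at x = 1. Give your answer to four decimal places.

-15.0667

Put m_i = g'' at the i-th knot. Here h = (1, 1, 1) and Δ = (-6, 3, 4), so the interior equations h_(i-1)·m_(i-1) + 2(h_(i-1)+h_i)·m_i + h_i·m_(i+1) = 6(Δ_i − Δ_(i-1)) read
  1·m_0 + 4·m_1 + 1·m_2 = 6(Δ_1 - Δ_0) = 54
  1·m_1 + 4·m_2 + 1·m_3 = 6(Δ_2 - Δ_1) = 6
Clamped end conditions give two more equations: 2h_0·m_0 + h_0·m_1 = 6(Δ_0 - g'(-2)) = -36 and h_2·m_2 + 2h_2·m_3 = 6(g'(1) - Δ_2) = -30.
Solving: m_0 = -424/15, m_1 = 308/15, m_2 = 2/15, m_3 = -226/15.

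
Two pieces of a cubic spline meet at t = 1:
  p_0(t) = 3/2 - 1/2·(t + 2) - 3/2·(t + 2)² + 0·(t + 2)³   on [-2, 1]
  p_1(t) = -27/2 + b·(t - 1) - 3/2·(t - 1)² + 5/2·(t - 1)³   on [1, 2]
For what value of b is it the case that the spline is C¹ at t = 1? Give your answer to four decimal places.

-9.5000

p_0'(t) = -1/2 - 3·(t + 2) + 0·(t + 2)², so p_0'(1) = -19/2. On the right, p_1'(1) = b, so b = -19/2.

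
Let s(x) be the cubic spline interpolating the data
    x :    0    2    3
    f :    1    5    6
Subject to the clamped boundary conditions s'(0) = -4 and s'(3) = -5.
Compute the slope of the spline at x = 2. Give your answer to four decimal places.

With m_i denoting the second derivative at x_i, h_i = 2, 1, and Δ_i = (y_(i+1) − y_i)/h_i = 2, 1:
  2·m_0 + 6·m_1 + 1·m_2 = 6(Δ_1 - Δ_0) = -6
Clamped end conditions give two more equations: 2h_0·m_0 + h_0·m_1 = 6(Δ_0 - s'(0)) = 36 and h_1·m_1 + 2h_1·m_2 = 6(s'(3) - Δ_1) = -36.
Solving: m_0 = 29/3, m_1 = -4/3, m_2 = -52/3.
On [2, 3], s'(x) = b_1 + 2c_1·(x - 2) + 3d_1·(x - 2)² with b_1 = Δ_1 - h_1(2m_1 + m_2)/6 = 13/3, c_1 = m_1/2 = -2/3, d_1 = (m_2 - m_1)/(6h_1) = -8/3. So s'(2) = 13/3.

4.3333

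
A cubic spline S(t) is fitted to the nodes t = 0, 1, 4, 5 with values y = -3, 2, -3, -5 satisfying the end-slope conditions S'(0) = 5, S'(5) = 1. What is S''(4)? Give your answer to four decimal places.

Write M_i for S''(x_i). With h_i = 1, 3, 1 and divided differences Δ_i = 5, -5/3, -2, the continuity of S' gives the tridiagonal system
  1·M_0 + 8·M_1 + 3·M_2 = 6(Δ_1 - Δ_0) = -40
  3·M_1 + 8·M_2 + 1·M_3 = 6(Δ_2 - Δ_1) = -2
Clamped end conditions give two more equations: 2h_0·M_0 + h_0·M_1 = 6(Δ_0 - S'(0)) = 0 and h_2·M_2 + 2h_2·M_3 = 6(S'(5) - Δ_2) = 18.
Hence M_0 = 178/63, M_1 = -356/63, M_2 = 50/63, M_3 = 542/63.

0.7937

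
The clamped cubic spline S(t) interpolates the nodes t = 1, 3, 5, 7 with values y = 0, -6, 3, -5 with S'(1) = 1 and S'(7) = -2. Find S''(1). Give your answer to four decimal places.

-11.7000

Write σ_i for S''(x_i). With h_i = 2, 2, 2 and divided differences Δ_i = -3, 9/2, -4, the continuity of S' gives the tridiagonal system
  2·σ_0 + 8·σ_1 + 2·σ_2 = 6(Δ_1 - Δ_0) = 45
  2·σ_1 + 8·σ_2 + 2·σ_3 = 6(Δ_2 - Δ_1) = -51
Clamped end conditions give two more equations: 2h_0·σ_0 + h_0·σ_1 = 6(Δ_0 - S'(1)) = -24 and h_2·σ_2 + 2h_2·σ_3 = 6(S'(7) - Δ_2) = 12.
Solving the tridiagonal system: σ_0 = -117/10, σ_1 = 57/5, σ_2 = -57/5, σ_3 = 87/10.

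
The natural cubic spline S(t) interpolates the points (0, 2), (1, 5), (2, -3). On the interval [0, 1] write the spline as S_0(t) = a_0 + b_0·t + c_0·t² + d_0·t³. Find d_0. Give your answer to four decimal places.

Let M_i = S''(x_i). Step sizes h_i = 1, 1; slopes of the chords Δ_i = (y_(i+1) - y_i)/h_i = 3, -8.
  1·M_0 + 4·M_1 + 1·M_2 = 6(Δ_1 - Δ_0) = -66
Natural end conditions: M_0 = M_2 = 0.
Hence M_0 = 0, M_1 = -33/2, M_2 = 0.
On [0, 1], with S_0(t) = a_0 + b_0·t + c_0·t² + d_0·t³: c_0 = M_0/2 = 0, d_0 = (M_1 - M_0)/(6h_0) = -11/4, b_0 = Δ_0 - h_0(2M_0 + M_1)/6 = 23/4.

-2.7500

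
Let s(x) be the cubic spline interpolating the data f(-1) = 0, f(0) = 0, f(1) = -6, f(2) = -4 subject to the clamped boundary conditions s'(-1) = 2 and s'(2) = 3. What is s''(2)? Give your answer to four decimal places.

Write M_i for s''(x_i). With h_i = 1, 1, 1 and divided differences Δ_i = 0, -6, 2, the continuity of s' gives the tridiagonal system
  1·M_0 + 4·M_1 + 1·M_2 = 6(Δ_1 - Δ_0) = -36
  1·M_1 + 4·M_2 + 1·M_3 = 6(Δ_2 - Δ_1) = 48
Clamped end conditions give two more equations: 2h_0·M_0 + h_0·M_1 = 6(Δ_0 - s'(-1)) = -12 and h_2·M_2 + 2h_2·M_3 = 6(s'(2) - Δ_2) = 6.
Solving the tridiagonal system: M_0 = 2/3, M_1 = -40/3, M_2 = 50/3, M_3 = -16/3.

-5.3333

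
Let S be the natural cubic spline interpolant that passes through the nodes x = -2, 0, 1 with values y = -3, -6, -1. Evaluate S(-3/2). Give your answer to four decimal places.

-4.7656

Put M_i = S'' at the i-th knot. Here h = (2, 1) and Δ = (-3/2, 5), so the interior equations h_(i-1)·M_(i-1) + 2(h_(i-1)+h_i)·M_i + h_i·M_(i+1) = 6(Δ_i − Δ_(i-1)) read
  2·M_0 + 6·M_1 + 1·M_2 = 6(Δ_1 - Δ_0) = 39
Natural end conditions: M_0 = M_2 = 0.
Solving the tridiagonal system: M_0 = 0, M_1 = 13/2, M_2 = 0.
On [-2, 0], S(x) = -3 - 11/3·(x + 2) + 0·(x + 2)² + 13/24·(x + 2)³.
With (x + 2) = 1/2: S(-3/2) = -305/64.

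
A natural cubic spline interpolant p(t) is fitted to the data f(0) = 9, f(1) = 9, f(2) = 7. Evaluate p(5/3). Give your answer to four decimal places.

Write M_i for p''(x_i). With h_i = 1, 1 and divided differences Δ_i = 0, -2, the continuity of p' gives the tridiagonal system
  1·M_0 + 4·M_1 + 1·M_2 = 6(Δ_1 - Δ_0) = -12
Natural end conditions: M_0 = M_2 = 0.
Solving: M_0 = 0, M_1 = -3, M_2 = 0.
On [1, 2], p(t) = 9 - 1·(t - 1) - 3/2·(t - 1)² + 1/2·(t - 1)³.
With (t - 1) = 2/3: p(5/3) = 211/27.

7.8148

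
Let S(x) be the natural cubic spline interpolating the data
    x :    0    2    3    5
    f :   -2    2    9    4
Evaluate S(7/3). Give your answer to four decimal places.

4.4402

Let σ_i = S''(x_i). Step sizes h_i = 2, 1, 2; slopes of the chords Δ_i = (y_(i+1) - y_i)/h_i = 2, 7, -5/2.
  2·σ_0 + 6·σ_1 + 1·σ_2 = 6(Δ_1 - Δ_0) = 30
  1·σ_1 + 6·σ_2 + 2·σ_3 = 6(Δ_2 - Δ_1) = -57
Natural end conditions: σ_0 = σ_3 = 0.
Hence σ_0 = 0, σ_1 = 237/35, σ_2 = -372/35, σ_3 = 0.
On [2, 3], S(x) = 2 + 228/35·(x - 2) + 237/70·(x - 2)² - 29/10·(x - 2)³.
With (x - 2) = 1/3: S(7/3) = 4196/945.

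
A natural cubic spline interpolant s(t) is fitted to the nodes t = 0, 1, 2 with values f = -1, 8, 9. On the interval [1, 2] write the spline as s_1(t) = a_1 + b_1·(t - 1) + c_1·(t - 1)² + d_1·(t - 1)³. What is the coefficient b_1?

5

Let M_i = s''(x_i). Step sizes h_i = 1, 1; slopes of the chords Δ_i = (y_(i+1) - y_i)/h_i = 9, 1.
  1·M_0 + 4·M_1 + 1·M_2 = 6(Δ_1 - Δ_0) = -48
Natural end conditions: M_0 = M_2 = 0.
Hence M_0 = 0, M_1 = -12, M_2 = 0.
On [1, 2], with s_1(t) = a_1 + b_1·(t - 1) + c_1·(t - 1)² + d_1·(t - 1)³: c_1 = M_1/2 = -6, d_1 = (M_2 - M_1)/(6h_1) = 2, b_1 = Δ_1 - h_1(2M_1 + M_2)/6 = 5.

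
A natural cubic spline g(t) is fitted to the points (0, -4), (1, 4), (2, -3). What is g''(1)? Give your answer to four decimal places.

-22.5000

Write m_i for g''(x_i). With h_i = 1, 1 and divided differences Δ_i = 8, -7, the continuity of g' gives the tridiagonal system
  1·m_0 + 4·m_1 + 1·m_2 = 6(Δ_1 - Δ_0) = -90
Natural end conditions: m_0 = m_2 = 0.
Hence m_0 = 0, m_1 = -45/2, m_2 = 0.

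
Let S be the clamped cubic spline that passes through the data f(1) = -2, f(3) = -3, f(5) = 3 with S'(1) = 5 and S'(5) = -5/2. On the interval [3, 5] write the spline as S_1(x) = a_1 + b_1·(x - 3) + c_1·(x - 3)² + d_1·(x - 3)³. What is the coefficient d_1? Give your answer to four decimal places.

With M_i denoting the second derivative at x_i, h_i = 2, 2, and Δ_i = (y_(i+1) − y_i)/h_i = -1/2, 3:
  2·M_0 + 8·M_1 + 2·M_2 = 6(Δ_1 - Δ_0) = 21
Clamped end conditions give two more equations: 2h_0·M_0 + h_0·M_1 = 6(Δ_0 - S'(1)) = -33 and h_1·M_1 + 2h_1·M_2 = 6(S'(5) - Δ_1) = -33.
Solving the tridiagonal system: M_0 = -51/4, M_1 = 9, M_2 = -51/4.
On [3, 5], with S_1(x) = a_1 + b_1·(x - 3) + c_1·(x - 3)² + d_1·(x - 3)³: c_1 = M_1/2 = 9/2, d_1 = (M_2 - M_1)/(6h_1) = -29/16, b_1 = Δ_1 - h_1(2M_1 + M_2)/6 = 5/4.

-1.8125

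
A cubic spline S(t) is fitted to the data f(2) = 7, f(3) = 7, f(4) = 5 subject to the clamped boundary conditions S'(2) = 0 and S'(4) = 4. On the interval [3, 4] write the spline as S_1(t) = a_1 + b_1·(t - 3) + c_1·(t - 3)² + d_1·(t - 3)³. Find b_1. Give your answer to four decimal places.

-2.5000

Let M_i = S''(x_i). Step sizes h_i = 1, 1; slopes of the chords Δ_i = (y_(i+1) - y_i)/h_i = 0, -2.
  1·M_0 + 4·M_1 + 1·M_2 = 6(Δ_1 - Δ_0) = -12
Clamped end conditions give two more equations: 2h_0·M_0 + h_0·M_1 = 6(Δ_0 - S'(2)) = 0 and h_1·M_1 + 2h_1·M_2 = 6(S'(4) - Δ_1) = 36.
Hence M_0 = 5, M_1 = -10, M_2 = 23.
On [3, 4], with S_1(t) = a_1 + b_1·(t - 3) + c_1·(t - 3)² + d_1·(t - 3)³: c_1 = M_1/2 = -5, d_1 = (M_2 - M_1)/(6h_1) = 11/2, b_1 = Δ_1 - h_1(2M_1 + M_2)/6 = -5/2.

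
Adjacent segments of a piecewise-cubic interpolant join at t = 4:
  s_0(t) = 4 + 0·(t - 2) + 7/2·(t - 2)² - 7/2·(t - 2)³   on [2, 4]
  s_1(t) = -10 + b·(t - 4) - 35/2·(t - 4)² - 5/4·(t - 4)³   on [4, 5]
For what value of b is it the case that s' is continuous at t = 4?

-28

s_0'(t) = 0 + 7·(t - 2) - 21/2·(t - 2)², so s_0'(4) = -28. On the right, s_1'(4) = b, so b = -28.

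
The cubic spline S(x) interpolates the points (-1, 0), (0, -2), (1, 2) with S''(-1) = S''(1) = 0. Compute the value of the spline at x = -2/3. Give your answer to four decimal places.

Put m_i = S'' at the i-th knot. Here h = (1, 1) and Δ = (-2, 4), so the interior equations h_(i-1)·m_(i-1) + 2(h_(i-1)+h_i)·m_i + h_i·m_(i+1) = 6(Δ_i − Δ_(i-1)) read
  1·m_0 + 4·m_1 + 1·m_2 = 6(Δ_1 - Δ_0) = 36
Natural end conditions: m_0 = m_2 = 0.
Hence m_0 = 0, m_1 = 9, m_2 = 0.
On [-1, 0], S(x) = 0 - 7/2·(x + 1) + 0·(x + 1)² + 3/2·(x + 1)³.
With (x + 1) = 1/3: S(-2/3) = -10/9.

-1.1111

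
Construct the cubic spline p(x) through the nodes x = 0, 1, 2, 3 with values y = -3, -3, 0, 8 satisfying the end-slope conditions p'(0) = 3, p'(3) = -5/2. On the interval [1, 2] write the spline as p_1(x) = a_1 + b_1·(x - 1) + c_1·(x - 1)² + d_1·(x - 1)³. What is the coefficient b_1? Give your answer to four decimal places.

Write σ_i for p''(x_i). With h_i = 1, 1, 1 and divided differences Δ_i = 0, 3, 8, the continuity of p' gives the tridiagonal system
  1·σ_0 + 4·σ_1 + 1·σ_2 = 6(Δ_1 - Δ_0) = 18
  1·σ_1 + 4·σ_2 + 1·σ_3 = 6(Δ_2 - Δ_1) = 30
Clamped end conditions give two more equations: 2h_0·σ_0 + h_0·σ_1 = 6(Δ_0 - p'(0)) = -18 and h_2·σ_2 + 2h_2·σ_3 = 6(p'(3) - Δ_2) = -63.
Solving the tridiagonal system: σ_0 = -157/15, σ_1 = 44/15, σ_2 = 251/15, σ_3 = -598/15.
On [1, 2], with p_1(x) = a_1 + b_1·(x - 1) + c_1·(x - 1)² + d_1·(x - 1)³: c_1 = σ_1/2 = 22/15, d_1 = (σ_2 - σ_1)/(6h_1) = 23/10, b_1 = Δ_1 - h_1(2σ_1 + σ_2)/6 = -23/30.

-0.7667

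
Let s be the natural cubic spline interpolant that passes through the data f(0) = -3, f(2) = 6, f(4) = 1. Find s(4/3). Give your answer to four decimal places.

Put m_i = s'' at the i-th knot. Here h = (2, 2) and Δ = (9/2, -5/2), so the interior equations h_(i-1)·m_(i-1) + 2(h_(i-1)+h_i)·m_i + h_i·m_(i+1) = 6(Δ_i − Δ_(i-1)) read
  2·m_0 + 8·m_1 + 2·m_2 = 6(Δ_1 - Δ_0) = -42
Natural end conditions: m_0 = m_2 = 0.
Hence m_0 = 0, m_1 = -21/4, m_2 = 0.
On [0, 2], s(t) = -3 + 25/4·t + 0·t² - 7/16·t³.
With t = 4/3: s(4/3) = 116/27.

4.2963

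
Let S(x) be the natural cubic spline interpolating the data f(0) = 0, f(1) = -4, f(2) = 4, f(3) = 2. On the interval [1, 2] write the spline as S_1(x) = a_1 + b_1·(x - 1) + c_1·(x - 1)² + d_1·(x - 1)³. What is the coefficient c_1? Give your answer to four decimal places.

Put σ_i = S'' at the i-th knot. Here h = (1, 1, 1) and Δ = (-4, 8, -2), so the interior equations h_(i-1)·σ_(i-1) + 2(h_(i-1)+h_i)·σ_i + h_i·σ_(i+1) = 6(Δ_i − Δ_(i-1)) read
  1·σ_0 + 4·σ_1 + 1·σ_2 = 6(Δ_1 - Δ_0) = 72
  1·σ_1 + 4·σ_2 + 1·σ_3 = 6(Δ_2 - Δ_1) = -60
Natural end conditions: σ_0 = σ_3 = 0.
Solving the tridiagonal system: σ_0 = 0, σ_1 = 116/5, σ_2 = -104/5, σ_3 = 0.
On [1, 2], with S_1(x) = a_1 + b_1·(x - 1) + c_1·(x - 1)² + d_1·(x - 1)³: c_1 = σ_1/2 = 58/5, d_1 = (σ_2 - σ_1)/(6h_1) = -22/3, b_1 = Δ_1 - h_1(2σ_1 + σ_2)/6 = 56/15.

11.6000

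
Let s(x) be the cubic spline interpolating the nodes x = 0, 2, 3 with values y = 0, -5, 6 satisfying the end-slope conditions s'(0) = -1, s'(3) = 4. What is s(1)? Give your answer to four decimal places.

Let m_i = s''(x_i). Step sizes h_i = 2, 1; slopes of the chords Δ_i = (y_(i+1) - y_i)/h_i = -5/2, 11.
  2·m_0 + 6·m_1 + 1·m_2 = 6(Δ_1 - Δ_0) = 81
Clamped end conditions give two more equations: 2h_0·m_0 + h_0·m_1 = 6(Δ_0 - s'(0)) = -9 and h_1·m_1 + 2h_1·m_2 = 6(s'(3) - Δ_1) = -42.
Solving the tridiagonal system: m_0 = -169/12, m_1 = 71/3, m_2 = -197/6.
On [0, 2], s(x) = 0 - 1·x - 169/24·x² + 151/48·x³.
With x = 1: s(1) = -235/48.

-4.8958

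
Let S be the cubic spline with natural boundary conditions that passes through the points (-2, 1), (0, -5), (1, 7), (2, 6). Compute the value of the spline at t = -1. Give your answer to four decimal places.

-6.7609

Put M_i = S'' at the i-th knot. Here h = (2, 1, 1) and Δ = (-3, 12, -1), so the interior equations h_(i-1)·M_(i-1) + 2(h_(i-1)+h_i)·M_i + h_i·M_(i+1) = 6(Δ_i − Δ_(i-1)) read
  2·M_0 + 6·M_1 + 1·M_2 = 6(Δ_1 - Δ_0) = 90
  1·M_1 + 4·M_2 + 1·M_3 = 6(Δ_2 - Δ_1) = -78
Natural end conditions: M_0 = M_3 = 0.
Solving: M_0 = 0, M_1 = 438/23, M_2 = -558/23, M_3 = 0.
On [-2, 0], S(t) = 1 - 215/23·(t + 2) + 0·(t + 2)² + 73/46·(t + 2)³.
With (t + 2) = 1: S(-1) = -311/46.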